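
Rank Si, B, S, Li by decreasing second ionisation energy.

Li > B > S > Si

Consider each +1 ion: Si⁺ still has 3 valence electrons; B⁺ still has 2 valence electrons; S⁺ still has 5 valence electrons; Li⁺ is the bare [He] core.
Breaking into a closed-shell core is much more expensive than removing a leftover valence electron — Li has the largest IE_2 here.
Valence configurations: Si⁺ [Ne]3s²3p¹, B⁺ [He]2s², S⁺ [Ne]3s²3p³.
The numbers (kJ/mol): Si 1577, B 2427, S 2252, Li 7298.
Overall IE_2 order: Si < S < B < Li.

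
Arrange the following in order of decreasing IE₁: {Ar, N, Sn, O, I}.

N is in period 2, group 15; O is in period 2, group 16; Ar is in period 3, group 18; Sn is in period 5, group 14; I is in period 5, group 17.
Across a period the outer electron is held more tightly (higher IE₁); down a group it sits in a higher shell, more shielded, and comes off more easily.
Neither a single period nor a single group — weigh both effects.
I > Sn: both are in period 5; the period trend gives I the larger value.
O > I: the two effects oppose for this pair; the down-group effect wins (1314 vs 1008 kJ/mol).
N > O: this pair runs against the simple trend — see the exception note.
Ar > N: period and group pull opposite ways; the across-period shift dominates (1521 vs 1402 kJ/mol).
Note the exception: N has a higher first ionization energy than O, contrary to the simple trend — pairing an electron in O's 2p⁴ costs repulsion energy, so O ionizes more easily than half-filled N (2p³).
Approximate values (kJ/mol): N 1402, O 1314, Ar 1521, Sn 709, I 1008.
So from highest to lowest: Ar > N > O > I > Sn.

Ar, N, O, I, Sn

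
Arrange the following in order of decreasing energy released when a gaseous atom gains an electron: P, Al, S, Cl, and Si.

Cl > S > Si > P > Al

Electron affinity generally becomes more exothermic across a period toward the halogens and less exothermic down a group.
All lie in period 3; the across-period trend (electron affinity increases left to right) applies, with the exception below.
Note the exception: Si has a higher electron affinity than P, contrary to the simple trend — adding an electron to P's half-filled 3p³ is unfavourable, so Si (3p²) has the more exothermic EA.
Tabulated electron affinity (kJ/mol): Al 42, Si 134, P 72, S 200, Cl 349.
So from highest to lowest: Cl > S > Si > P > Al.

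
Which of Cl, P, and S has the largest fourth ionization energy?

Cl

IE_4 is the cost of taking one more electron from the +3 cation: Cl³⁺ still has 4 valence electrons; P³⁺ still has 2 valence electrons; S³⁺ still has 3 valence electrons.
All are still removing valence electrons, so compare the +3 ions as you would atoms: IE_4 generally rises across a period (higher Z_eff) and falls down a group (larger shell), subject to the usual subshell exceptions.
Valence configurations: Cl³⁺ [Ne]3s²3p², P³⁺ [Ne]3s², S³⁺ [Ne]3s²3p¹.
S³⁺ loses a lone 3p electron whereas P³⁺ must break into a filled 3s² pair, so IE_4(P) > IE_4(S) even though S has the higher nuclear charge.
The numbers (kJ/mol): Cl 5159, P 4964, S 4556.
Hence IE_4: S < P < Cl.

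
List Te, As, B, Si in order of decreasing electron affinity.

Te > Si > As > B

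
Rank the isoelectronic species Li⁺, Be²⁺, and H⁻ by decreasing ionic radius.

All of these have 2 electrons, so size is governed by nuclear charge alone: the more protons, the stronger the pull on the same electron cloud, and the smaller the ion.
Nuclear charges: Be²⁺ (Z=4), Li⁺ (Z=3), H⁻ (Z=1).
Largest to smallest: H⁻ > Li⁺ > Be²⁺.

H⁻ > Li⁺ > Be²⁺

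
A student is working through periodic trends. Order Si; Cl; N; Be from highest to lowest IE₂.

N, Cl, Be, Si

IE_2 is the cost of taking one more electron from the +1 cation: Si⁺ still has 3 valence electrons; Cl⁺ still has 6 valence electrons; N⁺ still has 4 valence electrons; Be⁺ still has 1 valence electron.
All are still removing valence electrons, so compare the +1 ions as you would atoms: IE_2 generally rises across a period (higher Z_eff) and falls down a group (larger shell), subject to the usual subshell exceptions.
Valence configurations: Si⁺ [Ne]3s²3p¹, Cl⁺ [Ne]3s²3p⁴, N⁺ [He]2s²2p², Be⁺ [He]2s¹.
Approximate IE_2 values (kJ/mol): Si 1577, Cl 2298, N 2856, Be 1757.
Putting it together, IE_2: Si < Be < Cl < N.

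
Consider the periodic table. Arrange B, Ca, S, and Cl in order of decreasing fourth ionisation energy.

Consider each +3 ion: B³⁺ is the bare [He] core; Ca³⁺ is already 1 electron into the core; S³⁺ still has 3 valence electrons; Cl³⁺ still has 4 valence electrons.
Pulling an electron out of a noble-gas core costs far more than removing a remaining valence electron, so Ca and B sit at the high end of IE_4.
Valence configurations: S³⁺ [Ne]3s²3p¹, Cl³⁺ [Ne]3s²3p².
The numbers (kJ/mol): B 25026, Ca 6491, S 4556, Cl 5159.
Overall IE_4 order: S < Cl < Ca < B.

B > Ca > Cl > S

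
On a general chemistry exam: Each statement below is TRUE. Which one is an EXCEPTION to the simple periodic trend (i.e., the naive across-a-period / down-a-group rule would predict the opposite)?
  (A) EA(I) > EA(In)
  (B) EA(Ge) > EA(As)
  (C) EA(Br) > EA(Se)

The general trend: electron affinity increases across a period and decreases down a group.
(A) I (period 5, group 17) vs In (period 5, group 13): the stated order agrees with the simple trend.
(B) Ge (period 4, group 14) vs As (period 4, group 15): the stated order contradicts the simple trend.
(C) Br (period 4, group 17) vs Se (period 4, group 16): the stated order agrees with the simple trend.
The exception is (B): adding an electron to As's half-filled 4p³ is unfavourable, so Ge (4p²) has the more exothermic EA.

(B)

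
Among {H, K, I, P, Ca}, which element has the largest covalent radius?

K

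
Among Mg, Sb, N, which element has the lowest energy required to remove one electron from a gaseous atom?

N is in period 2, group 15; Mg is in period 3, group 2; Sb is in period 5, group 15.
Across a period the outer electron is held more tightly (higher IE₁); down a group it sits in a higher shell, more shielded, and comes off more easily.
Here both period and group differ, so the two effects have to be weighed against each other.
Sb > Mg: period and group pull opposite ways; the across-period shift dominates (831 vs 738 kJ/mol).
N > Sb: N sits above Sb in group 15, so the down-group effect alone puts N higher.
For reference (kJ/mol): N 1402, Mg 738, Sb 831.
The lowest energy required to remove one electron from a gaseous atom among these belongs to Mg.

Mg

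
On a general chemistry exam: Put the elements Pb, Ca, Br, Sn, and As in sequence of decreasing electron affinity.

Br > Sn > As > Pb > Ca

Ca is in period 4, group 2; As is in period 4, group 15; Br is in period 4, group 17; Sn is in period 5, group 14; Pb is in period 6, group 14.
Electron affinity generally becomes more exothermic across a period toward the halogens and less exothermic down a group.
Here both period and group differ, so the two effects have to be weighed against each other.
Pb > Ca: period and group pull opposite ways; the across-period shift dominates (35 vs 2 kJ/mol).
As > Pb: relative to Pb, both the across-period and down-group shifts push As's electron affinity up.
Sn > As: this pair runs against the simple trend — see the exception note.
Br > Sn: relative to Sn, both the across-period and down-group shifts push Br's electron affinity up.
Note the exception: Sn has a higher electron affinity than As, contrary to the simple trend — adding an electron to As's half-filled np³ subshell costs electron-pairing energy.
For reference (kJ/mol): Ca 2, As 78, Br 325, Sn 107, Pb 35.
So from highest to lowest: Br > Sn > As > Pb > Ca.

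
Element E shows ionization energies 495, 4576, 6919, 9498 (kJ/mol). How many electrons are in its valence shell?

1

Look for the largest jump between consecutive ionization energies: IE2/IE1 ≈ 9.2, far larger than any earlier ratio.
That jump marks the point where a core electron is being removed. So the atom has 1 valence electron.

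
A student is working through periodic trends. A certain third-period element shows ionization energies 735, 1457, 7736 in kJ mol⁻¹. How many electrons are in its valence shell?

Look for the largest jump between consecutive ionization energies: IE3/IE2 ≈ 5.3, far larger than any earlier ratio.
That jump marks the point where a core electron is being removed. So the atom has 2 valence electrons.

2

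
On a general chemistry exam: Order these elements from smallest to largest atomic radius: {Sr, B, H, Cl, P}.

H is in period 1, group 1; B is in period 2, group 13; P is in period 3, group 15; Cl is in period 3, group 17; Sr is in period 5, group 2.
Atomic radius shrinks across a period as nuclear charge pulls the same shell inward, and grows down a group as new shells are added.
These span different periods and groups, so the two trends combine.
B > H: period and group pull opposite ways; the down-group shift dominates (85 vs 32 pm).
Cl > B: the two effects oppose for this pair; the down-group effect wins (99 vs 85 pm).
P > Cl: both are in period 3; the period trend gives P the larger value.
Sr > P: relative to P, both the across-period and down-group shifts push Sr's atomic radius up.
Tabulated atomic radius (pm): H 32, B 85, P 111, Cl 99, Sr 185.
So from smallest to largest: H < B < Cl < P < Sr.

H < B < Cl < P < Sr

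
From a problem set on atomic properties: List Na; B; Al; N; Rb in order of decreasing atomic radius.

Rb > Na > Al > B > N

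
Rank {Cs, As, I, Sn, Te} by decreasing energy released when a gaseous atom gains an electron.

I > Te > Sn > As > Cs

Electron affinity generally becomes more exothermic across a period toward the halogens and less exothermic down a group.
Here both period and group differ, so the two effects have to be weighed against each other.
As > Cs: relative to Cs, both the across-period and down-group shifts push As's electron affinity up.
Sn > As: this pair runs against the simple trend — see the exception note.
Te > Sn: both are in period 5; the period trend gives Te the larger value.
I > Te: both are in period 5; the period trend gives I the larger value.
Note the exception: Sn has a higher electron affinity than As, contrary to the simple trend — adding an electron to As's half-filled np³ subshell costs electron-pairing energy.
Tabulated electron affinity (kJ/mol): As 78, Sn 107, Te 190, I 295, Cs 46.
So from highest to lowest: I > Te > Sn > As > Cs.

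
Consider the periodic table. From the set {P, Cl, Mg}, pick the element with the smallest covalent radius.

Cl

Mg is in period 3, group 2; P is in period 3, group 15; Cl is in period 3, group 17.
Atomic radius shrinks across a period as nuclear charge pulls the same shell inward, and grows down a group as new shells are added.
All lie in period 3, so atomic radius increases right to left.
The smallest covalent radius among these belongs to Cl.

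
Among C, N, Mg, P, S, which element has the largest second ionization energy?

IE_2 is the cost of taking one more electron from the +1 cation: C⁺ still has 3 valence electrons; N⁺ still has 4 valence electrons; Mg⁺ still has 1 valence electron; P⁺ still has 4 valence electrons; S⁺ still has 5 valence electrons.
All are still removing valence electrons, so compare the +1 ions as you would atoms: IE_2 generally rises across a period (higher Z_eff) and falls down a group (larger shell), subject to the usual subshell exceptions.
Valence configurations: C⁺ [He]2s²2p¹, N⁺ [He]2s²2p², Mg⁺ [Ne]3s¹, P⁺ [Ne]3s²3p², S⁺ [Ne]3s²3p³.
Tabulated IE_2 (kJ/mol): C 2353, N 2856, Mg 1451, P 1907, S 2252.
Putting it together, IE_2: Mg < P < S < C < N.

N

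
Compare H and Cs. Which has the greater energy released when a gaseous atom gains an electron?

H is in period 1, group 1; Cs is in period 6, group 1.
Atoms with high Z_eff and room in the valence shell (especially the halogens) have the most exothermic electron affinities.
All are in group 1, so electron affinity increases up the group.
So H has the greater energy released when a gaseous atom gains an electron (H > Cs).

H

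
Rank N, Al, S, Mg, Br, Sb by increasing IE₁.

N is in period 2, group 15; Mg is in period 3, group 2; Al is in period 3, group 13; S is in period 3, group 16; Br is in period 4, group 17; Sb is in period 5, group 15.
Across a period the outer electron is held more tightly (higher IE₁); down a group it sits in a higher shell, more shielded, and comes off more easily.
These span different periods and groups, so the two trends combine.
Mg > Al: this pair runs against the simple trend — see the exception note.
Sb > Mg: period and group pull opposite ways; the across-period shift dominates (831 vs 738 kJ/mol).
S > Sb: both effects reinforce here, so S is clearly the higher of the two.
Br > S: the two effects oppose for this pair; the across-period effect wins (1140 vs 1000 kJ/mol).
N > Br: period and group pull opposite ways; the down-group shift dominates (1402 vs 1140 kJ/mol).
Note the exception: Mg has a higher first ionization energy than Al, contrary to the simple trend — Al's single 3p electron is easier to remove than one from Mg's filled 3s².
Approximate values (kJ/mol): N 1402, Mg 738, Al 578, S 1000, Br 1140, Sb 831.
So from lowest to highest: Al < Mg < Sb < S < Br < N.

Al, Mg, Sb, S, Br, N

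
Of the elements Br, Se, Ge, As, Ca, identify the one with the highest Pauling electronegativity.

Ca is in period 4, group 2; Ge is in period 4, group 14; As is in period 4, group 15; Se is in period 4, group 16; Br is in period 4, group 17.
Smaller atoms with higher effective nuclear charge are more electronegative.
All lie in period 4, so electronegativity increases left to right.
The highest Pauling electronegativity among these belongs to Br.

Br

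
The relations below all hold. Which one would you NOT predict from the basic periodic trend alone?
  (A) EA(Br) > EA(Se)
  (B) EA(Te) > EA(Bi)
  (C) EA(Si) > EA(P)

(C)

The general trend: electron affinity increases across a period and decreases down a group.
(A) Br (period 4, group 17) vs Se (period 4, group 16): the stated order agrees with the simple trend.
(B) Te (period 5, group 16) vs Bi (period 6, group 15): the stated order agrees with the simple trend.
(C) Si (period 3, group 14) vs P (period 3, group 15): the stated order contradicts the simple trend.
The exception is (C): adding an electron to P's half-filled 3p³ is unfavourable, so Si (3p²) has the more exothermic EA.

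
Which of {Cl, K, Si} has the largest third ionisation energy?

K

IE_3 is the cost of taking one more electron from the +2 cation: Cl²⁺ still has 5 valence electrons; K²⁺ is already 1 electron into the core; Si²⁺ still has 2 valence electrons.
Breaking into a closed-shell core is much more expensive than removing a leftover valence electron — K has the largest IE_3 here.
Valence configurations: Cl²⁺ [Ne]3s²3p³, Si²⁺ [Ne]3s².
Tabulated IE_3 (kJ/mol): Cl 3822, K 4420, Si 3232.
So the third ionization energies run Si < Cl < K.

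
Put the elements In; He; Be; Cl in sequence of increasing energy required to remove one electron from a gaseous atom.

In, Be, Cl, He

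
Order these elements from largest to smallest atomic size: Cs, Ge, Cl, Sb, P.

Cs, Sb, Ge, P, Cl

P is in period 3, group 15; Cl is in period 3, group 17; Ge is in period 4, group 14; Sb is in period 5, group 15; Cs is in period 6, group 1.
Atomic radius shrinks across a period as nuclear charge pulls the same shell inward, and grows down a group as new shells are added.
These span different periods and groups, so the two trends combine.
P > Cl: both are in period 3; the period trend gives P the larger value.
Ge > P: both effects reinforce here, so Ge is clearly the larger of the two.
Sb > Ge: period and group pull opposite ways; the down-group shift dominates (140 vs 121 pm).
Cs > Sb: both effects reinforce here, so Cs is clearly the larger of the two.
Approximate values (pm): P 111, Cl 99, Ge 121, Sb 140, Cs 232.
So from largest to smallest: Cs > Sb > Ge > P > Cl.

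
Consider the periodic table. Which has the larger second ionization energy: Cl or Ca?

IE_2 is the cost of taking one more electron from the +1 cation: Cl⁺ still has 6 valence electrons; Ca⁺ still has 1 valence electron.
All are still removing valence electrons, so compare the +1 ions as you would atoms: IE_2 generally rises across a period (higher Z_eff) and falls down a group (larger shell), subject to the usual subshell exceptions.
Valence configurations: Cl⁺ [Ne]3s²3p⁴, Ca⁺ [Ar]4s¹.
Tabulated IE_2 (kJ/mol): Cl 2298, Ca 1145.
Putting it together, IE_2: Ca < Cl.

Cl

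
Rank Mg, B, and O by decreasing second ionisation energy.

O > B > Mg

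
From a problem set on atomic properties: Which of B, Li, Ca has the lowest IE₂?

The second ionization energy removes an electron from the +1 ion. For each element: B⁺ still has 2 valence electrons; Li⁺ is the bare [He] core; Ca⁺ still has 1 valence electron.
Core electrons are held far more tightly than valence electrons, so Li tops the IE_2 order.
Valence configurations: B⁺ [He]2s², Ca⁺ [Ar]4s¹.
Tabulated IE_2 (kJ/mol): B 2427, Li 7298, Ca 1145.
Hence IE_2: Ca < B < Li.

Ca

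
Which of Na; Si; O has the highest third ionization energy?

Na

IE_3 is the cost of taking one more electron from the +2 cation: Na²⁺ is already 1 electron into the core; Si²⁺ still has 2 valence electrons; O²⁺ still has 4 valence electrons.
Core electrons are held far more tightly than valence electrons, so Na tops the IE_3 order.
Valence configurations: Si²⁺ [Ne]3s², O²⁺ [He]2s²2p².
Tabulated IE_3 (kJ/mol): Na 6910, Si 3232, O 5300.
Overall IE_3 order: Si < O < Na.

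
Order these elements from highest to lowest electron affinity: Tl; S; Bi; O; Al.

S > O > Bi > Al > Tl

O is in period 2, group 16; Al is in period 3, group 13; S is in period 3, group 16; Tl is in period 6, group 13; Bi is in period 6, group 15.
EA tends to increase across a period and decrease down a group, though the pattern is less regular than for IE or radius.
These span different periods and groups, so the two trends combine.
Al > Tl: Al sits above Tl in group 13, so the down-group effect alone puts Al higher.
Bi > Al: period and group pull opposite ways; the across-period shift dominates (91 vs 42 kJ/mol).
O > Bi: both effects reinforce here, so O is clearly the higher of the two.
S > O: this pair runs against the simple trend — see the exception note.
Note the exception: S has a higher electron affinity than O, contrary to the simple trend — the compact 2p subshell of O repels the added electron more than S's larger 3p does.
Approximate values (kJ/mol): O 141, Al 42, S 200, Tl 19, Bi 91.
So from highest to lowest: S > O > Bi > Al > Tl.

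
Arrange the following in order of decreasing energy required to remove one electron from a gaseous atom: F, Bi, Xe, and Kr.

F > Kr > Xe > Bi

F is in period 2, group 17; Kr is in period 4, group 18; Xe is in period 5, group 18; Bi is in period 6, group 15.
IE₁ increases left→right with effective nuclear charge and decreases top→bottom as the valence shell moves farther out.
These span different periods and groups, so the two trends combine.
Xe > Bi: both effects reinforce here, so Xe is clearly the higher of the two.
Kr > Xe: Kr sits above Xe in group 18, so the down-group effect alone puts Kr higher.
F > Kr: period and group pull opposite ways; the down-group shift dominates (1681 vs 1351 kJ/mol).
For reference (kJ/mol): F 1681, Kr 1351, Xe 1170, Bi 703.
So from highest to lowest: F > Kr > Xe > Bi.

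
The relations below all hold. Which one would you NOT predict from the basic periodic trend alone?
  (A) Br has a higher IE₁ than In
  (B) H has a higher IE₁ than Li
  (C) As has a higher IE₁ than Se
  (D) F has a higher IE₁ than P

The general trend: IE₁ increases across a period and decreases down a group.
(A) Br (period 4, group 17) vs In (period 5, group 13): the stated order agrees with the simple trend.
(B) H (period 1, group 1) vs Li (period 2, group 1): the stated order agrees with the simple trend.
(C) As (period 4, group 15) vs Se (period 4, group 16): the stated order contradicts the simple trend.
(D) F (period 2, group 17) vs P (period 3, group 15): the stated order agrees with the simple trend.
The exception is (C): Se (4p⁴) ionizes more easily than half-filled As (4p³).

(C)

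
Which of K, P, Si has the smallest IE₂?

Si

The second ionization energy removes an electron from the +1 ion. For each element: K⁺ is the bare [Ar] core; P⁺ still has 4 valence electrons; Si⁺ still has 3 valence electrons.
Breaking into a closed-shell core is much more expensive than removing a leftover valence electron — K has the largest IE_2 here.
Valence configurations: P⁺ [Ne]3s²3p², Si⁺ [Ne]3s²3p¹.
Approximate IE_2 values (kJ/mol): K 3052, P 1907, Si 1577.
Overall IE_2 order: Si < P < K.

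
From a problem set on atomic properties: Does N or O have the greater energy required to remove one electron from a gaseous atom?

First ionization energy rises across a period (greater Z_eff holds electrons more tightly) and falls down a group (valence electrons are farther from the nucleus).
All lie in period 2; the across-period trend (first ionization energy increases left to right) applies, with the exception below.
Note the exception: N has a higher first ionization energy than O, contrary to the simple trend — pairing an electron in O's 2p⁴ costs repulsion energy, so O ionizes more easily than half-filled N (2p³).
Tabulated first ionization energy (kJ/mol): N 1402, O 1314.
So N has the greater energy required to remove one electron from a gaseous atom (N > O).

N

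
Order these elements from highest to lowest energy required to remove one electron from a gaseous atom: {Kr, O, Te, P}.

O is in period 2, group 16; P is in period 3, group 15; Kr is in period 4, group 18; Te is in period 5, group 16.
First ionization energy rises across a period (greater Z_eff holds electrons more tightly) and falls down a group (valence electrons are farther from the nucleus).
Neither a single period nor a single group — weigh both effects.
P > Te: period and group pull opposite ways; the down-group shift dominates (1012 vs 869 kJ/mol).
O > P: relative to P, both the across-period and down-group shifts push O's first ionization energy up.
Kr > O: the two effects oppose for this pair; the across-period effect wins (1351 vs 1314 kJ/mol).
For reference (kJ/mol): O 1314, P 1012, Kr 1351, Te 869.
So from highest to lowest: Kr > O > P > Te.

Kr, O, P, Te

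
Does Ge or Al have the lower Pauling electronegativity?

Al

Al is in period 3, group 13; Ge is in period 4, group 14.
EN rises left→right (higher Z_eff, smaller atoms) and falls top→bottom (larger, more shielded atoms).
These sit on a diagonal, where the across-period and down-group effects partly cancel.
Ge > Al: period and group pull opposite ways; the across-period shift dominates (2.01 vs 1.61).
Approximate values (Pauling): Al 1.61, Ge 2.01.
So Al has the lower Pauling electronegativity (Al < Ge).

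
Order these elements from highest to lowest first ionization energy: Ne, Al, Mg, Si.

Ne > Si > Mg > Al

Ne is in period 2, group 18; Mg is in period 3, group 2; Al is in period 3, group 13; Si is in period 3, group 14.
Across a period the outer electron is held more tightly (higher IE₁); down a group it sits in a higher shell, more shielded, and comes off more easily.
Here both period and group differ, so the two effects have to be weighed against each other.
Mg > Al: this pair runs against the simple trend — see the exception note.
Si > Mg: Si lies to the right of Mg in period 3, so the across-period effect alone puts Si higher.
Ne > Si: both effects reinforce here, so Ne is clearly the higher of the two.
Note the exception: Mg has a higher first ionization energy than Al, contrary to the simple trend — Al's single 3p electron is easier to remove than one from Mg's filled 3s².
Approximate values (kJ/mol): Ne 2081, Mg 738, Al 578, Si 786.
So from highest to lowest: Ne > Si > Mg > Al.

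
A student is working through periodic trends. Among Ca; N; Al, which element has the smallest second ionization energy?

The second ionization energy removes an electron from the +1 ion. For each element: Ca⁺ still has 1 valence electron; N⁺ still has 4 valence electrons; Al⁺ still has 2 valence electrons.
All are still removing valence electrons, so compare the +1 ions as you would atoms: IE_2 generally rises across a period (higher Z_eff) and falls down a group (larger shell), subject to the usual subshell exceptions.
Valence configurations: Ca⁺ [Ar]4s¹, N⁺ [He]2s²2p², Al⁺ [Ne]3s².
Tabulated IE_2 (kJ/mol): Ca 1145, N 2856, Al 1817.
Overall IE_2 order: Ca < Al < N.

Ca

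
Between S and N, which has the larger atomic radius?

S

Across a period the added protons contract the valence shell; down a group each new principal shell makes the atom larger.
These sit on a diagonal, where the across-period and down-group effects partly cancel.
S > N: the two effects oppose for this pair; the down-group effect wins (103 vs 71 pm).
Approximate values (pm): N 71, S 103.
So S has the larger atomic radius (S > N).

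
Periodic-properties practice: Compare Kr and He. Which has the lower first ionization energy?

Kr

He is in period 1, group 18; Kr is in period 4, group 18.
First ionization energy rises across a period (greater Z_eff holds electrons more tightly) and falls down a group (valence electrons are farther from the nucleus).
All are in group 18, so first ionization energy increases up the group.
So Kr has the lower first ionization energy (Kr < He).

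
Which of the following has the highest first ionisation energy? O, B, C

O

B is in period 2, group 13; C is in period 2, group 14; O is in period 2, group 16.
Across a period the outer electron is held more tightly (higher IE₁); down a group it sits in a higher shell, more shielded, and comes off more easily.
All lie in period 2, so first ionization energy increases left to right.
The highest first ionisation energy among these belongs to O.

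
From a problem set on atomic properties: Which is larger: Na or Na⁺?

Forming Na⁺ removes 1 electron from Na. Fewer electrons for the same nuclear charge means less shielding and a higher Z_eff on the remaining electrons, and for main-group metals the entire outer shell is lost.
A cation is smaller than its parent atom: Na⁺ < Na.

Na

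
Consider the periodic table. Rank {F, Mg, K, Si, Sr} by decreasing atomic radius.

Atomic radius shrinks across a period as nuclear charge pulls the same shell inward, and grows down a group as new shells are added.
Neither a single period nor a single group — weigh both effects.
Si > F: relative to F, both the across-period and down-group shifts push Si's atomic radius up.
Mg > Si: Mg lies to the left of Si in period 3, so the across-period effect alone puts Mg larger.
Sr > Mg: Sr sits below Mg in group 2, so the down-group effect alone puts Sr larger.
K > Sr: period and group pull opposite ways; the across-period shift dominates (196 vs 185 pm).
For reference (pm): F 64, Mg 139, Si 116, K 196, Sr 185.
So from largest to smallest: K > Sr > Mg > Si > F.

K > Sr > Mg > Si > F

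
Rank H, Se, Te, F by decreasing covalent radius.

Te, Se, F, H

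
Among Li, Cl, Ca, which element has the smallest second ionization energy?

Ca

Consider each +1 ion: Li⁺ is the bare [He] core; Cl⁺ still has 6 valence electrons; Ca⁺ still has 1 valence electron.
Breaking into a closed-shell core is much more expensive than removing a leftover valence electron — Li has the largest IE_2 here.
Valence configurations: Cl⁺ [Ne]3s²3p⁴, Ca⁺ [Ar]4s¹.
Tabulated IE_2 (kJ/mol): Li 7298, Cl 2298, Ca 1145.
So the second ionization energies run Ca < Cl < Li.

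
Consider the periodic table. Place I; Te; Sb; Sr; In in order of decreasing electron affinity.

I > Te > Sb > In > Sr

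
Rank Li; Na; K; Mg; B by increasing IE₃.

IE_3 is the cost of taking one more electron from the +2 cation: Li²⁺ is already 1 electron into the core; Na²⁺ is already 1 electron into the core; K²⁺ is already 1 electron into the core; Mg²⁺ is the bare [Ne] core; B²⁺ still has 1 valence electron.
Core electrons are held far more tightly than valence electrons, so K, Na, Mg and Li top the IE_3 order.
The numbers (kJ/mol): Li 11815, Na 6910, K 4420, Mg 7733, B 3660.
Overall IE_3 order: B < K < Na < Mg < Li.

B < K < Na < Mg < Li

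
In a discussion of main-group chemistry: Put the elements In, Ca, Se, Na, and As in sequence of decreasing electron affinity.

Se > As > Na > In > Ca

Na is in period 3, group 1; Ca is in period 4, group 2; As is in period 4, group 15; Se is in period 4, group 16; In is in period 5, group 13.
EA tends to increase across a period and decrease down a group, though the pattern is less regular than for IE or radius.
Here both period and group differ, so the two effects have to be weighed against each other.
In > Ca: period and group pull opposite ways; the across-period shift dominates (29 vs 2 kJ/mol).
Na > In: the two effects oppose for this pair; the down-group effect wins (53 vs 29 kJ/mol).
As > Na: the two effects oppose for this pair; the across-period effect wins (78 vs 53 kJ/mol).
Se > As: both are in period 4; the period trend gives Se the larger value.
For reference (kJ/mol): Na 53, Ca 2, As 78, Se 195, In 29.
So from highest to lowest: Se > As > Na > In > Ca.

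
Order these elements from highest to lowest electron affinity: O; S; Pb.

S, O, Pb

O is in period 2, group 16; S is in period 3, group 16; Pb is in period 6, group 14.
Electron affinity generally becomes more exothermic across a period toward the halogens and less exothermic down a group.
Here both period and group differ, so the two effects have to be weighed against each other.
O > Pb: both effects reinforce here, so O is clearly the higher of the two.
S > O: this pair runs against the simple trend — see the exception note.
Note the exception: S has a higher electron affinity than O, contrary to the simple trend — the compact 2p subshell of O repels the added electron more than S's larger 3p does.
For reference (kJ/mol): O 141, S 200, Pb 35.
So from highest to lowest: S > O > Pb.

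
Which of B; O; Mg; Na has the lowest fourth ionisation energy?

IE_4 is the cost of taking one more electron from the +3 cation: B³⁺ is the bare [He] core; O³⁺ still has 3 valence electrons; Mg³⁺ is already 1 electron into the core; Na³⁺ is already 2 electrons into the core.
Core electrons are held far more tightly than valence electrons, so Na, Mg and B top the IE_4 order.
The numbers (kJ/mol): B 25026, O 7469, Mg 10543, Na 9543.
Putting it together, IE_4: O < Na < Mg < B.

O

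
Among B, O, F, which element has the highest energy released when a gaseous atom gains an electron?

B is in period 2, group 13; O is in period 2, group 16; F is in period 2, group 17.
Atoms with high Z_eff and room in the valence shell (especially the halogens) have the most exothermic electron affinities.
All lie in period 2, so electron affinity increases left to right.
The highest energy released when a gaseous atom gains an electron among these belongs to F.

F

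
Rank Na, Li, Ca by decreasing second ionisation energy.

Consider each +1 ion: Na⁺ is the bare [Ne] core; Li⁺ is the bare [He] core; Ca⁺ still has 1 valence electron.
Core electrons are held far more tightly than valence electrons, so Na and Li top the IE_2 order.
The numbers (kJ/mol): Na 4562, Li 7298, Ca 1145.
Putting it together, IE_2: Ca < Na < Li.

Li > Na > Ca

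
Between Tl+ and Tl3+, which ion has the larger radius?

Tl+

Both ions have Z = 81 protons, but Tl3+ has lost more electrons, so its remaining electrons feel a larger effective nuclear charge per electron and are pulled in more tightly.
Higher positive charge → smaller ion, so Tl+ > Tl3+.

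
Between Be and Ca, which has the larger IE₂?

Be

IE_2 is the cost of taking one more electron from the +1 cation: Be⁺ still has 1 valence electron; Ca⁺ still has 1 valence electron.
All are still removing valence electrons, so compare the +1 ions as you would atoms: IE_2 generally rises across a period (higher Z_eff) and falls down a group (larger shell), subject to the usual subshell exceptions.
Valence configurations: Be⁺ [He]2s¹, Ca⁺ [Ar]4s¹.
Approximate IE_2 values (kJ/mol): Be 1757, Ca 1145.
Putting it together, IE_2: Ca < Be.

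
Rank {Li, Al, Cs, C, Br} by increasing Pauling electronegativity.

Li is in period 2, group 1; C is in period 2, group 14; Al is in period 3, group 13; Br is in period 4, group 17; Cs is in period 6, group 1.
Electronegativity increases across a period and decreases down a group, tracking effective nuclear charge and atomic size.
These span different periods and groups, so the two trends combine.
Li > Cs: they share group 1; the group trend gives Li the larger value.
Al > Li: the two effects oppose for this pair; the across-period effect wins (1.61 vs 0.98).
C > Al: relative to Al, both the across-period and down-group shifts push C's electronegativity up.
Br > C: period and group pull opposite ways; the across-period shift dominates (2.96 vs 2.55).
For reference (Pauling): Li 0.98, C 2.55, Al 1.61, Br 2.96, Cs 0.79.
So from lowest to highest: Cs < Li < Al < C < Br.

Cs, Li, Al, C, Br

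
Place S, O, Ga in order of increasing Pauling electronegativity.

O is in period 2, group 16; S is in period 3, group 16; Ga is in period 4, group 13.
Electronegativity increases across a period and decreases down a group, tracking effective nuclear charge and atomic size.
Neither a single period nor a single group — weigh both effects.
S > Ga: relative to Ga, both the across-period and down-group shifts push S's electronegativity up.
O > S: O sits above S in group 16, so the down-group effect alone puts O higher.
For reference (Pauling): O 3.44, S 2.58, Ga 1.81.
So from lowest to highest: Ga < S < O.

Ga < S < O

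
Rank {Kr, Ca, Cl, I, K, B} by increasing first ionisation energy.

B is in period 2, group 13; Cl is in period 3, group 17; K is in period 4, group 1; Ca is in period 4, group 2; Kr is in period 4, group 18; I is in period 5, group 17.
Across a period the outer electron is held more tightly (higher IE₁); down a group it sits in a higher shell, more shielded, and comes off more easily.
These span different periods and groups, so the two trends combine.
Ca > K: both are in period 4; the period trend gives Ca the larger value.
B > Ca: both effects reinforce here, so B is clearly the higher of the two.
I > B: period and group pull opposite ways; the across-period shift dominates (1008 vs 801 kJ/mol).
Cl > I: they share group 17; the group trend gives Cl the larger value.
Kr > Cl: period and group pull opposite ways; the across-period shift dominates (1351 vs 1251 kJ/mol).
For reference (kJ/mol): B 801, Cl 1251, K 419, Ca 590, Kr 1351, I 1008.
So from lowest to highest: K < Ca < B < I < Cl < Kr.

K < Ca < B < I < Cl < Kr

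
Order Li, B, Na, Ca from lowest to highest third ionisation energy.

Consider each +2 ion: Li²⁺ is already 1 electron into the core; B²⁺ still has 1 valence electron; Na²⁺ is already 1 electron into the core; Ca²⁺ is the bare [Ar] core.
Pulling an electron out of a noble-gas core costs far more than removing a remaining valence electron, so Ca, Na and Li sit at the high end of IE_3.
The numbers (kJ/mol): Li 11815, B 3660, Na 6910, Ca 4912.
Overall IE_3 order: B < Ca < Na < Li.

B < Ca < Na < Li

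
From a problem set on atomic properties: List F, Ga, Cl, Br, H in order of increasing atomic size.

H is in period 1, group 1; F is in period 2, group 17; Cl is in period 3, group 17; Ga is in period 4, group 13; Br is in period 4, group 17.
Atomic radius shrinks across a period as nuclear charge pulls the same shell inward, and grows down a group as new shells are added.
These span different periods and groups, so the two trends combine.
F > H: the two effects oppose for this pair; the down-group effect wins (64 vs 32 pm).
Cl > F: they share group 17; the group trend gives Cl the larger value.
Br > Cl: they share group 17; the group trend gives Br the larger value.
Ga > Br: both are in period 4; the period trend gives Ga the larger value.
Tabulated atomic radius (pm): H 32, F 64, Cl 99, Ga 124, Br 114.
So from smallest to largest: H < F < Cl < Br < Ga.

H, F, Cl, Br, Ga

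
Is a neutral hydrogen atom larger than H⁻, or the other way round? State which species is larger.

Forming H⁻ adds 1 electron to H. More electron–electron repulsion in the same shell, with unchanged nuclear charge, lets the cloud expand.
An anion is larger than its parent atom: H⁻ > H.

H⁻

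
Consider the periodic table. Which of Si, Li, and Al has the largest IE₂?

Li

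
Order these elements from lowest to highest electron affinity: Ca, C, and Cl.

Ca < C < Cl

Adding an electron releases more energy for atoms nearer the top right (short of the noble gases).
These span different periods and groups, so the two trends combine.
C > Ca: both effects reinforce here, so C is clearly the higher of the two.
Cl > C: period and group pull opposite ways; the across-period shift dominates (349 vs 122 kJ/mol).
Approximate values (kJ/mol): C 122, Cl 349, Ca 2.
So from lowest to highest: Ca < C < Cl.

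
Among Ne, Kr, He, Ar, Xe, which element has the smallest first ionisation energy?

First ionization energy rises across a period (greater Z_eff holds electrons more tightly) and falls down a group (valence electrons are farther from the nucleus).
All are in group 18, so first ionization energy increases up the group.
The smallest first ionisation energy among these belongs to Xe.

Xe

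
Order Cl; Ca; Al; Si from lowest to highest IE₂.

The second ionization energy removes an electron from the +1 ion. For each element: Cl⁺ still has 6 valence electrons; Ca⁺ still has 1 valence electron; Al⁺ still has 2 valence electrons; Si⁺ still has 3 valence electrons.
All are still removing valence electrons, so compare the +1 ions as you would atoms: IE_2 generally rises across a period (higher Z_eff) and falls down a group (larger shell), subject to the usual subshell exceptions.
Valence configurations: Cl⁺ [Ne]3s²3p⁴, Ca⁺ [Ar]4s¹, Al⁺ [Ne]3s², Si⁺ [Ne]3s²3p¹.
Si⁺ loses a lone 3p electron whereas Al⁺ must break into a filled 3s² pair, so IE_2(Al) > IE_2(Si) even though Si has the higher nuclear charge.
Tabulated IE_2 (kJ/mol): Cl 2298, Ca 1145, Al 1817, Si 1577.
Putting it together, IE_2: Ca < Si < Al < Cl.

Ca < Si < Al < Cl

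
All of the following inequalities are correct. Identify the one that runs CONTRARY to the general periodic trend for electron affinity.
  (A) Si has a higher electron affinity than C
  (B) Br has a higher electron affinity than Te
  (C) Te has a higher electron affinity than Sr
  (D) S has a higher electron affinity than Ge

(A)

The general trend: electron affinity increases across a period and decreases down a group.
(A) Si (period 3, group 14) vs C (period 2, group 14): the stated order contradicts the simple trend.
(B) Br (period 4, group 17) vs Te (period 5, group 16): the stated order agrees with the simple trend.
(C) Te (period 5, group 16) vs Sr (period 5, group 2): the stated order agrees with the simple trend.
(D) S (period 3, group 16) vs Ge (period 4, group 14): the stated order agrees with the simple trend.
The exception is (A): Si's larger, more diffuse 3p orbitals accept an added electron slightly more readily than C's compact 2p.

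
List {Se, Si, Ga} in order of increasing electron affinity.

Si is in period 3, group 14; Ga is in period 4, group 13; Se is in period 4, group 16.
Atoms with high Z_eff and room in the valence shell (especially the halogens) have the most exothermic electron affinities.
Here both period and group differ, so the two effects have to be weighed against each other.
Si > Ga: both effects reinforce here, so Si is clearly the higher of the two.
Se > Si: period and group pull opposite ways; the across-period shift dominates (195 vs 134 kJ/mol).
Tabulated electron affinity (kJ/mol): Si 134, Ga 29, Se 195.
So from lowest to highest: Ga < Si < Se.

Ga < Si < Se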